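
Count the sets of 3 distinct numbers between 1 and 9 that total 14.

3 distinct digits from 1–9 sum between 6 and 24.

8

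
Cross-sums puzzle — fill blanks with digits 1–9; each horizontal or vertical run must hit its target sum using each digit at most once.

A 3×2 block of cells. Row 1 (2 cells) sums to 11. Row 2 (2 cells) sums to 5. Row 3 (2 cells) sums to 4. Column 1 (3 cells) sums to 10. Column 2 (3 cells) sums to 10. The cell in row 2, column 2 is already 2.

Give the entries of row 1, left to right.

6, 5

4 in 2 cells must be {1,3}.
(2,1) = 5 − 2 = 3 completes the 5 across.
(3,1) = 1: the only remaining digit allowed by both the 4 across and the 10 down.
(3,2) = 4 − 1 = 3 completes the 4 across.
(1,1) = 10 − 4 = 6 completes the 10 down.
(1,2) = 11 − 6 = 5 completes the 11 across.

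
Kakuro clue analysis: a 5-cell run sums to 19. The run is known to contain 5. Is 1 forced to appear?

Yes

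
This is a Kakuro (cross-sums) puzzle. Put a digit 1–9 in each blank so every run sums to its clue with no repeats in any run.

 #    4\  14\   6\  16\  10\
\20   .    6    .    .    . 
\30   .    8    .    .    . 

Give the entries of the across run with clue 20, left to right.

4 in 2 cells must be {1,3}; 16 in 2 cells must be {7,9}.
Given what's placed, R1C4 must be 7 to fit the 20 across and 16 down.
R2C4 = 16 − 7 = 9 completes the 16 down.
Given what's placed, R1C1 must be 1 to fit the 20 across and 4 down.
R2C1 = 4 − 1 = 3 completes the 4 down.
R2C3 = 4: the only remaining digit allowed by both the 30 across and the 6 down.
R2C5 = 30 − 24 = 6 completes the 30 across.
R1C3 = 6 − 4 = 2 completes the 6 down.
R1C5 = 20 − 16 = 4 completes the 20 across.

1 6 2 7 4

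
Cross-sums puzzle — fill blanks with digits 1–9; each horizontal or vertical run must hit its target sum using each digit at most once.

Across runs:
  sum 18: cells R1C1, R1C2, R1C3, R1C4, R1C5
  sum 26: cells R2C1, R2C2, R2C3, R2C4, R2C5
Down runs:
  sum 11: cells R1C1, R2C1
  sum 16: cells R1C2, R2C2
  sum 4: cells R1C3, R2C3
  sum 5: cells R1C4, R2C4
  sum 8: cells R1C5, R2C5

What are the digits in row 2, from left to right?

6 9 1 3 7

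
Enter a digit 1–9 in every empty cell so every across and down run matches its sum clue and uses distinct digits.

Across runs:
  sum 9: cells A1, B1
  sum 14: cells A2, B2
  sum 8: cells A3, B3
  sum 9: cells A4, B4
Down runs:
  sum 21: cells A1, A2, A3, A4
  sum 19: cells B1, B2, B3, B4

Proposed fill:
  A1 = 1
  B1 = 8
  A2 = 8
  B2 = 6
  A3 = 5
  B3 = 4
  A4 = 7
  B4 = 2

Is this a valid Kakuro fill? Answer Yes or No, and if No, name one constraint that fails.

No — the down run B1–B4 sums to 20, not 19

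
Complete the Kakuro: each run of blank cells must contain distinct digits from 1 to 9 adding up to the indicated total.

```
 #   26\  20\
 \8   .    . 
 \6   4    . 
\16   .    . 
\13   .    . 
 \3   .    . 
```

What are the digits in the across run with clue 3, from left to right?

2 1

16 in 2 cells must be {7,9}; 3 in 2 cells must be {1,2}.
R2C2 = 6 − 4 = 2 completes the 6 across.
Given what's placed, R5C2 must be 1 to fit the 3 across and 20 down.
R5C1 = 3 − 1 = 2 completes the 3 across.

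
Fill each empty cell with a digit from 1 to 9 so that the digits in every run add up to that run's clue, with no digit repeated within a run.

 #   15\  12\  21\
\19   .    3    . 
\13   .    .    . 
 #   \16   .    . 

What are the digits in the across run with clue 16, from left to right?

7 9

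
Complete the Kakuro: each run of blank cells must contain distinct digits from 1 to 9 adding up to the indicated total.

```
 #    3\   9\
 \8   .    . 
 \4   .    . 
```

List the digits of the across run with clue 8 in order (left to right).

2 6

4 in 2 cells must be {1,3}; 3 in 2 cells must be {1,2}.
The 4 across and the 3 down share only 1, so R2C1 = 1.
R2C2 = 4 − 1 = 3 completes the 4 across.
R1C1 = 3 − 1 = 2 completes the 3 down.
R1C2 = 8 − 2 = 6 completes the 8 across.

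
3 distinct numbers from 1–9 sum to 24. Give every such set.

{7,8,9}

3 distinct digits from 1–9 sum between 6 and 24.
Only one set works: {7,8,9}.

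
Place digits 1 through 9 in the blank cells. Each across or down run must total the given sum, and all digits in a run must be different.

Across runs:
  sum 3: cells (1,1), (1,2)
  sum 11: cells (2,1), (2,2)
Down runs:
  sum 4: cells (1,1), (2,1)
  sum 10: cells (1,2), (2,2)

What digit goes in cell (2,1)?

3

3 in 2 cells must be {1,2}; 4 in 2 cells must be {1,3}.
The 3 across and the 4 down share only 1, so (1,1) = 1.
(1,2) = 3 − 1 = 2 completes the 3 across.
(2,1) = 4 − 1 = 3 completes the 4 down.
(2,2) = 11 − 3 = 8 completes the 11 across.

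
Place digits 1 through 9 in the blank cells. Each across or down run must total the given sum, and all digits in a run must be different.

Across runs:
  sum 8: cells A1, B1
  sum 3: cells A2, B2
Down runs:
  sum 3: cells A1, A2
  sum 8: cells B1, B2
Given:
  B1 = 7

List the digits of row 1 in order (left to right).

1, 7

3 in 2 cells must be {1,2}.
A1 = 8 − 7 = 1 completes the 8 across.
A2 = 3 − 1 = 2 completes the 3 down.
B2 = 3 − 2 = 1 completes the 3 across.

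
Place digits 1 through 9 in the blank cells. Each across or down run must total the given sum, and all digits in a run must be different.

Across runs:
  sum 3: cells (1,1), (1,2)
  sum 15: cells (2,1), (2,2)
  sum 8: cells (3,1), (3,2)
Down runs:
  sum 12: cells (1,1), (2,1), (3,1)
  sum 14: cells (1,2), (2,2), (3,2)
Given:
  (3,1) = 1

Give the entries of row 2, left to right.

3 in 2 cells must be {1,2}.
Given what's placed, (1,1) must be 2 to fit the 3 across and 12 down.
(1,2) = 3 − 2 = 1 completes the 3 across.
(2,1) = 12 − 3 = 9 completes the 12 down.
(2,2) = 15 − 9 = 6 completes the 15 across.
(3,2) = 8 − 1 = 7 completes the 8 across.

9 6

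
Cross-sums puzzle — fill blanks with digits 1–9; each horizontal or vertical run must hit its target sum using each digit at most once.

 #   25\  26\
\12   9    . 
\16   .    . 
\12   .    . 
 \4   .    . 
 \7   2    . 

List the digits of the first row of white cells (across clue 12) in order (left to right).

16 in 2 cells must be {7,9}; 4 in 2 cells must be {1,3}.
R1C2 = 12 − 9 = 3 completes the 12 across.

9, 3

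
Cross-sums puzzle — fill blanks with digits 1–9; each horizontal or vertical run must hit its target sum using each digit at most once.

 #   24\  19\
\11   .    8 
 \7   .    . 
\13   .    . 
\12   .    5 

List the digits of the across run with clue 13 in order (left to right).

R1C1 = 11 − 8 = 3 completes the 11 across.
Given what's placed, R3C2 must be 4 to fit the 13 across and 19 down.
R4C1 = 12 − 5 = 7 completes the 12 across.
R2C2 = 19 − 17 = 2 completes the 19 down.
R3C1 = 13 − 4 = 9 completes the 13 across.
R2C1 = 7 − 2 = 5 completes the 7 across.

9 4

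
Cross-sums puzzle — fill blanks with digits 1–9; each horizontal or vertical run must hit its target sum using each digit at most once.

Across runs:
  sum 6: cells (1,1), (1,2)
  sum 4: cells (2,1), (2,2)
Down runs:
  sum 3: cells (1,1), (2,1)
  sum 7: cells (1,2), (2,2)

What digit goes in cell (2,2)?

3

4 in 2 cells must be {1,3}; 3 in 2 cells must be {1,2}.
The 4 across and the 3 down share only 1, so (2,1) = 1.
(2,2) = 4 − 1 = 3 completes the 4 across.
(1,1) = 3 − 1 = 2 completes the 3 down.
(1,2) = 6 − 2 = 4 completes the 6 across.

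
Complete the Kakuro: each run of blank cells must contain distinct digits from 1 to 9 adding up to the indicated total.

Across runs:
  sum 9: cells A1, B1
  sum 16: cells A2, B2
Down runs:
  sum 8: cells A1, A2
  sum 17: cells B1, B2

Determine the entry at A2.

7

16 in 2 cells must be {7,9}; 17 in 2 cells must be {8,9}.
The 9 across and the 17 down share only 8, so B1 = 8.
The 16 across and the 8 down share only 7, so A2 = 7.
B2 = 16 − 7 = 9 completes the 16 across.
A1 = 9 − 8 = 1 completes the 9 across.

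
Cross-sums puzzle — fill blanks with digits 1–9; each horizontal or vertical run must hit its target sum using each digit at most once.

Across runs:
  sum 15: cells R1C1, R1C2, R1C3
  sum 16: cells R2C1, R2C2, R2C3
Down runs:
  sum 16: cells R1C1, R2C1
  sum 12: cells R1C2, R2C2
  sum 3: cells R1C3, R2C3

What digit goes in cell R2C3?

1

16 in 2 cells must be {7,9}; 3 in 2 cells must be {1,2}.
Nothing is forced directly, so branch on R1C1, whose candidates are 7 or 9. If R1C1 = 7: that forces R1C3 = 2, R2C1 = 9, R2C3 = 1, after which R1C2 would have to be in {6} for the 15 across but in {3,4,5,7,8,9} for the 12 down — contradiction. So R1C1 = 9.
R2C1 = 16 − 9 = 7 completes the 16 down.
Given what's placed, R2C3 must be 1 to fit the 16 across and 3 down.
R1C3 = 3 − 1 = 2 completes the 3 down.
R2C2 = 16 − 8 = 8 completes the 16 across.
R1C2 = 15 − 11 = 4 completes the 15 across.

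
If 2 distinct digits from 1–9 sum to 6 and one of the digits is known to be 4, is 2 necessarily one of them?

The only way to make 6 from 2 distinct digits under that restriction is {2,4}, which contains 2.

Yes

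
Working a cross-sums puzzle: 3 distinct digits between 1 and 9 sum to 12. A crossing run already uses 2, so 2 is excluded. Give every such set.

3 distinct digits from 1–9 sum between 6 and 24.
Dropping sets that contain 2.

{1,3,8}; {1,4,7}; {1,5,6}; {3,4,5}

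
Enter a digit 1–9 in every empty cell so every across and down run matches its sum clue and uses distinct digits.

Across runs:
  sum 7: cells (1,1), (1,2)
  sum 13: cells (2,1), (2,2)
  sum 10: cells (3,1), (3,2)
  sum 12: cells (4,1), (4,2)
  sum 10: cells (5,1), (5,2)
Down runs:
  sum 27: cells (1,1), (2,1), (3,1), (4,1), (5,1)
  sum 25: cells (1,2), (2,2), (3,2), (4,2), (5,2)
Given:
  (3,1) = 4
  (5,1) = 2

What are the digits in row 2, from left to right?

9 4

(3,2) = 10 − 4 = 6 completes the 10 across.
(5,2) = 10 − 2 = 8 completes the 10 across.
No cell is forced outright now. (1,1) can only be 5 or 6 (the digits allowed by both its 7 across and its 27 down). If (1,1) = 6: that forces (1,2) = 1, (2,2) = 7, (4,2) = 3, after which (2,1) would have to be in {6} for the 13 across but in {7,8} for the 27 down — contradiction. So (1,1) = 5.
(1,2) = 7 − 5 = 2 completes the 7 across.
No cell is forced outright now. (2,1) can only be 7 or 9 (the digits allowed by both its 13 across and its 27 down). If (2,1) = 7: then (2,2) would have to be in {6} for the 13 across but in {4,5} for the 25 down — contradiction. So (2,1) = 9.
(2,2) = 13 − 9 = 4 completes the 13 across.
(4,1) = 27 − 20 = 7 completes the 27 down.
(4,2) = 12 − 7 = 5 completes the 12 across.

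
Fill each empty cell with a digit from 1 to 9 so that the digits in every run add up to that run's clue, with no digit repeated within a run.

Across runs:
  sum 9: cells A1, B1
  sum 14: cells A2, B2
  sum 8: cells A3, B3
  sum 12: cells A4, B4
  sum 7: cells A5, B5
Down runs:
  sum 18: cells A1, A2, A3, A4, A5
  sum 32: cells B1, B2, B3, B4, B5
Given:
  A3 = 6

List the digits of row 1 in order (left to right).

2, 7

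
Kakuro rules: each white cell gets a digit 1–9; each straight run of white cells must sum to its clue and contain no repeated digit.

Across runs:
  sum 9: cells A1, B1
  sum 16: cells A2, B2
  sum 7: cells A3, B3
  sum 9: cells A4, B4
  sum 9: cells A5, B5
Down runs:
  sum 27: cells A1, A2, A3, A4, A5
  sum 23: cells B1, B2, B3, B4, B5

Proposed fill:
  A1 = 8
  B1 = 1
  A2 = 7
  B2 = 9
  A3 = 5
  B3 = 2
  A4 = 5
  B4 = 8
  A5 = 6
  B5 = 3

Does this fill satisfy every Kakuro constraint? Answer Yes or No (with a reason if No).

No — the across run A4–B4 sums to 13, not 9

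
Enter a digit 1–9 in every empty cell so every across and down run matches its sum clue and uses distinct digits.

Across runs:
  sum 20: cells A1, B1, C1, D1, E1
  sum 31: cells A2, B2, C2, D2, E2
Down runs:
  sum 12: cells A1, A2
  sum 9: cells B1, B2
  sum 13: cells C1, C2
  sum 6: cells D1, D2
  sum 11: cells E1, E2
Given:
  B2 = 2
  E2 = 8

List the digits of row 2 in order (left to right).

7 2 9 5 8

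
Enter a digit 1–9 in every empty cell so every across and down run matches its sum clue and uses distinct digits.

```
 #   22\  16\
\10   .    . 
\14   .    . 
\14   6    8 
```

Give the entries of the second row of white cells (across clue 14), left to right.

9, 5

R2C1 = 9: the only remaining digit allowed by both the 14 across and the 22 down.
R2C2 = 14 − 9 = 5 completes the 14 across.
R1C1 = 22 − 15 = 7 completes the 22 down.
R1C2 = 10 − 7 = 3 completes the 10 across.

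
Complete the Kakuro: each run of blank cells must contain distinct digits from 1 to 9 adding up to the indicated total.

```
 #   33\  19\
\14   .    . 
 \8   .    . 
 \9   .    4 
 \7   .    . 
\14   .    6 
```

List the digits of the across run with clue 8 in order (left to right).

7, 1

Given what's placed, R1C2 must be 5 to fit the 14 across and 19 down.
R3C1 = 9 − 4 = 5 completes the 9 across.
R4C1 = 4: the only remaining digit allowed by both the 7 across and the 33 down.
R4C2 = 7 − 4 = 3 completes the 7 across.
R5C1 = 14 − 6 = 8 completes the 14 across.
R1C1 = 14 − 5 = 9 completes the 14 across.
R2C1 = 33 − 26 = 7 completes the 33 down.
R2C2 = 8 − 7 = 1 completes the 8 across.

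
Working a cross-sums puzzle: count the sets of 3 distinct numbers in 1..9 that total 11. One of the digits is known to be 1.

3 distinct digits from 1–9 sum between 6 and 24.
Keeping only sets containing 1.
Enumerating: {1,2,8}, {1,3,7}, {1,4,6}.

3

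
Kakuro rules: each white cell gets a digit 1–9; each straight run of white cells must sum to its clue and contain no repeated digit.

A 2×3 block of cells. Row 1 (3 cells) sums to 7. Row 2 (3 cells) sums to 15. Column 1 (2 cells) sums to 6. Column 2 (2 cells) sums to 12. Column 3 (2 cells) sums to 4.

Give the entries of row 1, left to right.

7 in 3 cells must be {1,2,4}; 4 in 2 cells must be {1,3}.
The 7 across and the 12 down share only 4, so (1,2) = 4.
Given what's placed, (1,3) must be 1 to fit the 7 across and 4 down.
(2,2) = 12 − 4 = 8 completes the 12 down.
(2,3) = 4 − 1 = 3 completes the 4 down.
(1,1) = 7 − 5 = 2 completes the 7 across.
(2,1) = 15 − 11 = 4 completes the 15 across.

2 4 1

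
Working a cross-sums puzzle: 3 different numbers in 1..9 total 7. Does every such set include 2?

The only way to make 7 from 3 distinct digits is {1,2,4}, which contains 2.

Yes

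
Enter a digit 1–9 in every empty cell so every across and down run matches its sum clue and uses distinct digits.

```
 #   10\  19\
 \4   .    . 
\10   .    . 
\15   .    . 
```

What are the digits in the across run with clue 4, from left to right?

1 3

4 in 2 cells must be {1,3}.
The 4 across and the 19 down share only 3, so R1C2 = 3.
R1C1 = 4 − 3 = 1 completes the 4 across.
Nothing is forced directly, so branch on R2C2, whose candidates are 7 or 9. If R2C2 = 9: then R2C1 would have to be in {1} for the 10 across but in {2,3,4,5,6,7} for the 10 down — contradiction. So R2C2 = 7.
R2C1 = 10 − 7 = 3 completes the 10 across.
R3C1 = 10 − 4 = 6 completes the 10 down.
R3C2 = 15 − 6 = 9 completes the 15 across.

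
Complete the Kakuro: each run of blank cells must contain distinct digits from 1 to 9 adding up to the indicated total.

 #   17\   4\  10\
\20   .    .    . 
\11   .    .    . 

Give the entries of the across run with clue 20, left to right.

17 in 2 cells must be {8,9}; 4 in 2 cells must be {1,3}.
The 20 across and the 4 down share only 3, so R1C2 = 3.
The 11 across and the 17 down share only 8, so R2C1 = 8.
R2C2 = 4 − 3 = 1 completes the 4 down.
R2C3 = 11 − 9 = 2 completes the 11 across.
R1C1 = 17 − 8 = 9 completes the 17 down.
R1C3 = 20 − 12 = 8 completes the 20 across.

9 3 8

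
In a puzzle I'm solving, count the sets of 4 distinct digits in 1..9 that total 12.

2

4 distinct digits from 1–9 sum between 10 and 30.
Enumerating: {1,2,3,6}, {1,2,4,5}.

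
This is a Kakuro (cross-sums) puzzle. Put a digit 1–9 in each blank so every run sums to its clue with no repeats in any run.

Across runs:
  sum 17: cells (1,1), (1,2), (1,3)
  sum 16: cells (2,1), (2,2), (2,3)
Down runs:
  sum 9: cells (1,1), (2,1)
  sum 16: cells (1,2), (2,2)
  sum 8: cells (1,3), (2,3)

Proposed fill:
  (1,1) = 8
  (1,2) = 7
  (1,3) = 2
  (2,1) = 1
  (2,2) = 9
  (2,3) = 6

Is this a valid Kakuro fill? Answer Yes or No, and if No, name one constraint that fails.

Yes

Across: 8+7+2=17; 1+9+6=16. Down: 8+1=9; 7+9=16; 2+6=8. No digit repeats within any run.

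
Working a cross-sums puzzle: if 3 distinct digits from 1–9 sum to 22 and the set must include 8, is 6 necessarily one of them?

No

The only way to make 22 from 3 distinct digits under that restriction is {5,8,9}, which does not contain 6.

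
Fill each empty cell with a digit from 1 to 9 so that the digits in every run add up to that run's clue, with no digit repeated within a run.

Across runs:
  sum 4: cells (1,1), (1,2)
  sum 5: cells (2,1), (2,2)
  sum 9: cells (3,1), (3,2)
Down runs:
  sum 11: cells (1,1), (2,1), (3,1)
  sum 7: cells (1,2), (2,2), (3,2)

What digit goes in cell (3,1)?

4 in 2 cells must be {1,3}; 7 in 3 cells must be {1,2,4}.
The 4 across and the 7 down share only 1, so (1,2) = 1.
(1,1) = 4 − 1 = 3 completes the 4 across.
Nothing is forced directly, so branch on (2,1), whose candidates are 1 or 2. If (2,1) = 2: then (2,2) would have to be in {3} for the 5 across but in {2,4} for the 7 down — contradiction. So (2,1) = 1.
(2,2) = 5 − 1 = 4 completes the 5 across.
(3,1) = 11 − 4 = 7 completes the 11 down.
(3,2) = 9 − 7 = 2 completes the 9 across.

7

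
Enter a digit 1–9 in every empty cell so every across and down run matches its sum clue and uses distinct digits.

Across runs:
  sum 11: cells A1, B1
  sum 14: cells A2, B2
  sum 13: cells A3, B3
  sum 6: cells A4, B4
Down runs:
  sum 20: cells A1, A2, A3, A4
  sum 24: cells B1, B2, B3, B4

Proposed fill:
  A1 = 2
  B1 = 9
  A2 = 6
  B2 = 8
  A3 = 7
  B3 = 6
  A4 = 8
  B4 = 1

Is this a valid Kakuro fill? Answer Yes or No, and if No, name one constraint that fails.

No — the down run A1–A4 sums to 23, not 20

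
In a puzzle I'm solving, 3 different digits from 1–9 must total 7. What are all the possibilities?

{1,2,4}

3 distinct digits from 1–9 sum between 6 and 24.
Only one set works: {1,2,4}.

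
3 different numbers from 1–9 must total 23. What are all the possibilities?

{6,8,9}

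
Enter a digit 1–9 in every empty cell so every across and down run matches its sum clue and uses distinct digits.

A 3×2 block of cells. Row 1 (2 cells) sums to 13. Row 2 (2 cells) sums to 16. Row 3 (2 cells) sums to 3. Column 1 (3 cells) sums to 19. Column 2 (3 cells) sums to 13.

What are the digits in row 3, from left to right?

2 1

16 in 2 cells must be {7,9}; 3 in 2 cells must be {1,2}.
The 3 across and the 19 down share only 2, so (3,1) = 2.
(3,2) = 3 − 2 = 1 completes the 3 across.
Given what's placed, (2,1) must be 9 to fit the 16 across and 19 down.
(2,2) = 16 − 9 = 7 completes the 16 across.
(1,1) = 19 − 11 = 8 completes the 19 down.
(1,2) = 13 − 8 = 5 completes the 13 across.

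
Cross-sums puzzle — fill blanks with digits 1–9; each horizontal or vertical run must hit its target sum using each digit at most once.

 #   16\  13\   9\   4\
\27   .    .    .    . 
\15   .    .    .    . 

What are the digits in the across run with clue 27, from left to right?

16 in 2 cells must be {7,9}; 4 in 2 cells must be {1,3}.
Only 3 fits R1C4 under both its across sum 27 and down sum 4.
R2C4 = 4 − 3 = 1 completes the 4 down.
Nothing is forced directly, so branch on R1C3, whose candidates are 7 or 8. If R1C3 = 8: then R2C3 would have to be in {2,3,4,5,6,7,8,9} for the 15 across but in {1} for the 9 down — contradiction. So R1C3 = 7.
R1C1 = 9: the only remaining digit allowed by both the 27 across and the 16 down.
R1C2 = 27 − 19 = 8 completes the 27 across.

9 8 7 3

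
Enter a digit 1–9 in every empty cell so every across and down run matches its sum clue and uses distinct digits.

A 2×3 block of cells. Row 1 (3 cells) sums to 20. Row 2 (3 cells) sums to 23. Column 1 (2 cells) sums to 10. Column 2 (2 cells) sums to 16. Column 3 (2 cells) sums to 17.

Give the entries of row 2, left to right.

23 in 3 cells must be {6,8,9}; 16 in 2 cells must be {7,9}; 17 in 2 cells must be {8,9}.
The 23 across and the 16 down share only 9, so (2,2) = 9.
Given what's placed, (2,3) must be 8 to fit the 23 across and 17 down.
(1,2) = 16 − 9 = 7 completes the 16 down.
(1,3) = 17 − 8 = 9 completes the 17 down.
(2,1) = 23 − 17 = 6 completes the 23 across.
(1,1) = 20 − 16 = 4 completes the 20 across.

6 9 8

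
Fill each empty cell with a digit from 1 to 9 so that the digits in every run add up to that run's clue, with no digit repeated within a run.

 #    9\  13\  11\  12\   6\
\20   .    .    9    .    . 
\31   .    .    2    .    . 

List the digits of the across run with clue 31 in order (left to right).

7, 8, 2, 9, 5

R1C2 = 5: the only remaining digit allowed by both the 20 across and the 13 down.
R1C4 = 3: the only remaining digit allowed by both the 20 across and the 12 down.
R2C2 = 13 − 5 = 8 completes the 13 down.
R2C4 = 12 − 3 = 9 completes the 12 down.
Given what's placed, R2C5 must be 5 to fit the 31 across and 6 down.
R1C5 = 6 − 5 = 1 completes the 6 down.
R2C1 = 31 − 24 = 7 completes the 31 across.
R1C1 = 20 − 18 = 2 completes the 20 across.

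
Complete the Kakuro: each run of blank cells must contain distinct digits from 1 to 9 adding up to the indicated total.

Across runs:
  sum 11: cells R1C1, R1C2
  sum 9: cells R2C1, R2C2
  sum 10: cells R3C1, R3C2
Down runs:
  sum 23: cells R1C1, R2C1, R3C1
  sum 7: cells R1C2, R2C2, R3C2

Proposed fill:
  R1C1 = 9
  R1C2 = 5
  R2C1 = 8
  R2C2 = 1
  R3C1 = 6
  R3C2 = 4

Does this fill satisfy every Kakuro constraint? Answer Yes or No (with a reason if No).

No — the down run R1C2–R3C2 sums to 10, not 7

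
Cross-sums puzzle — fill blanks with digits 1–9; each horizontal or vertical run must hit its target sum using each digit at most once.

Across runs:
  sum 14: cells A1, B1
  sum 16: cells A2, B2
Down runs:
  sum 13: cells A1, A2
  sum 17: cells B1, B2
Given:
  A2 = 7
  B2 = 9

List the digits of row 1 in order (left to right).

6 8

16 in 2 cells must be {7,9}; 17 in 2 cells must be {8,9}.
A1 = 13 − 7 = 6 completes the 13 down.
B1 = 14 − 6 = 8 completes the 14 across.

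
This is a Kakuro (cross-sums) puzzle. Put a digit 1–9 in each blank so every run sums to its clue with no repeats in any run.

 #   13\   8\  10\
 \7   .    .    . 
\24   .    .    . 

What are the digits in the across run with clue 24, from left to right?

9 7 8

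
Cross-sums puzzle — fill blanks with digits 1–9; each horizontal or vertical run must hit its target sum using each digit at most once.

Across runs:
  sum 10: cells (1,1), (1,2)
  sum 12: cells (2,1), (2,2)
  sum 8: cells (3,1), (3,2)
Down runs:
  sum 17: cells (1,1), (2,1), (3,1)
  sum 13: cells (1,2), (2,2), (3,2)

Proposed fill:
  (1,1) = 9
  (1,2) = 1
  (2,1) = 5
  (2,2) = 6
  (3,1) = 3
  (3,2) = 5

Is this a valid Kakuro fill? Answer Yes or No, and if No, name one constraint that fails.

No — the down run (1,2)–(3,2) sums to 12, not 13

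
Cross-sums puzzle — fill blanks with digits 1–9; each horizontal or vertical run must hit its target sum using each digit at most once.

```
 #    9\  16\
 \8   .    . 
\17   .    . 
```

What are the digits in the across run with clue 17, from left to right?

8 9

17 in 2 cells must be {8,9}; 16 in 2 cells must be {7,9}.
The 8 across and the 16 down share only 7, so R1C2 = 7.
The 17 across and the 9 down share only 8, so R2C1 = 8.
R2C2 = 17 − 8 = 9 completes the 17 across.
R1C1 = 8 − 7 = 1 completes the 8 across.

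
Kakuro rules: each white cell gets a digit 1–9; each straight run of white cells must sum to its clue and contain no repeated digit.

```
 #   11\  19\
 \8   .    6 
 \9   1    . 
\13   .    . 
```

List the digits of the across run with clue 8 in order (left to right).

R1C1 = 8 − 6 = 2 completes the 8 across.
R2C2 = 9 − 1 = 8 completes the 9 across.
R3C1 = 11 − 3 = 8 completes the 11 down.
R3C2 = 13 − 8 = 5 completes the 13 across.

2, 6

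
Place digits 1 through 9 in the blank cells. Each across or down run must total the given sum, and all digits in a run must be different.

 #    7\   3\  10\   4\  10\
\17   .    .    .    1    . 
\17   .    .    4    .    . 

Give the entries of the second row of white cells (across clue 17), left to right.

3 in 2 cells must be {1,2}; 4 in 2 cells must be {1,3}.
R1C2 = 2: the only remaining digit allowed by both the 17 across and the 3 down.
R1C3 = 10 − 4 = 6 completes the 10 down.
R1C5 = 3: the only remaining digit allowed by both the 17 across and the 10 down.
R2C2 = 3 − 2 = 1 completes the 3 down.
R2C4 = 4 − 1 = 3 completes the 4 down.
R2C5 = 10 − 3 = 7 completes the 10 down.
R1C1 = 17 − 12 = 5 completes the 17 across.
R2C1 = 17 − 15 = 2 completes the 17 across.

2 1 4 3 7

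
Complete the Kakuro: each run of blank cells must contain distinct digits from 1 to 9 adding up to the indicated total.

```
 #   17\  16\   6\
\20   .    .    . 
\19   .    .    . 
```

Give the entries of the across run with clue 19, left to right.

17 in 2 cells must be {8,9}; 16 in 2 cells must be {7,9}.
Nothing is forced directly, so branch on R1C3, whose candidates are 4 or 5. If R1C3 = 5: then R2C3 would have to be in {2,3,4,5,6,7,8,9} for the 19 across but in {1} for the 6 down — contradiction. So R1C3 = 4.
Given what's placed, R1C1 must be 9 to fit the 20 across and 17 down.
R1C2 = 20 − 13 = 7 completes the 20 across.
R2C1 = 17 − 9 = 8 completes the 17 down.
R2C2 = 16 − 7 = 9 completes the 16 down.
R2C3 = 19 − 17 = 2 completes the 19 across.

8 9 2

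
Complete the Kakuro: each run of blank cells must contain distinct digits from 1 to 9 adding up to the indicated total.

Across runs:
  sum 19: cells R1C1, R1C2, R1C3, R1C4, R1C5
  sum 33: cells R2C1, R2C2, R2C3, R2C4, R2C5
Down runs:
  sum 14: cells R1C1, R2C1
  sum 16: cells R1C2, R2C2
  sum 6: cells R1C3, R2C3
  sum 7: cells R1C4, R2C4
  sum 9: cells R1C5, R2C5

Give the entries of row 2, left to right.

8, 9, 5, 4, 7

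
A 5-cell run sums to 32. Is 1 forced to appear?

No

Counterexample: {2,6,7,8,9} sums to 32 without using 1.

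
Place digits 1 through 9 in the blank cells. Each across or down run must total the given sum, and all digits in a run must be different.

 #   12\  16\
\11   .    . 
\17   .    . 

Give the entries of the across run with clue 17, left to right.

17 in 2 cells must be {8,9}; 16 in 2 cells must be {7,9}.
The 17 across and the 16 down share only 9, so R2C2 = 9.
R1C2 = 16 − 9 = 7 completes the 16 down.
R2C1 = 17 − 9 = 8 completes the 17 across.
R1C1 = 11 − 7 = 4 completes the 11 across.

8 9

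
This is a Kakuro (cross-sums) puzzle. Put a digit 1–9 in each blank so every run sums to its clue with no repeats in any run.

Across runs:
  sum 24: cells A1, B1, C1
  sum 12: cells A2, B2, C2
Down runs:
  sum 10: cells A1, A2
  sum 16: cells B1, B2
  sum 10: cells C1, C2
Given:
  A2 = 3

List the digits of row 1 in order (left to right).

24 in 3 cells must be {7,8,9}; 16 in 2 cells must be {7,9}.
A1 = 10 − 3 = 7 completes the 10 down.
Given what's placed, B1 must be 9 to fit the 24 across and 16 down.
C1 = 24 − 16 = 8 completes the 24 across.
B2 = 16 − 9 = 7 completes the 16 down.
C2 = 12 − 10 = 2 completes the 12 across.

7, 9, 8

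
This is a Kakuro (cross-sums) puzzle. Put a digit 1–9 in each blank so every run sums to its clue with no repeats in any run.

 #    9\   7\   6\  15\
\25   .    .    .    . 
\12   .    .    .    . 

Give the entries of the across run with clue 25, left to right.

Only 6 fits R2C4 under both its across sum 12 and down sum 15.
R1C4 = 15 − 6 = 9 completes the 15 down.
Nothing is forced directly, so branch on R2C3, whose candidates are 1 or 2. If R2C3 = 2: that forces R1C3 = 4, R1C2 = 5, after which R2C2 would have to be in {1,3} for the 12 across but in {2} for the 7 down — contradiction. So R2C3 = 1.
R1C3 = 6 − 1 = 5 completes the 6 down.
No cell is forced outright now. R2C1 can only be 2 or 3 (the digits allowed by both its 12 across and its 9 down). If R2C1 = 3: then R1C1 would have to be in {3,4,7,8} for the 25 across but in {6} for the 9 down — contradiction. So R2C1 = 2.
R1C1 = 9 − 2 = 7 completes the 9 down.
R1C2 = 25 − 21 = 4 completes the 25 across.
R2C2 = 12 − 9 = 3 completes the 12 across.

7, 4, 5, 9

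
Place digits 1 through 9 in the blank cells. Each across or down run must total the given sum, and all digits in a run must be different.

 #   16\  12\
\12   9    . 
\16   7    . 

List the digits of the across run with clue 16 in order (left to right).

16 in 2 cells must be {7,9}.
R1C2 = 12 − 9 = 3 completes the 12 across.
R2C2 = 16 − 7 = 9 completes the 16 across.

7, 9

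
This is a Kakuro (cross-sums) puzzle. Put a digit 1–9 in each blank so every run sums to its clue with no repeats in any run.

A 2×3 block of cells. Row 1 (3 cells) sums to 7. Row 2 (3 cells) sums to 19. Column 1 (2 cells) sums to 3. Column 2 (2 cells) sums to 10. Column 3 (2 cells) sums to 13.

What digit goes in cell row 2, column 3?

7 in 3 cells must be {1,2,4}; 3 in 2 cells must be {1,2}.
The 7 across and the 13 down share only 4, so (1,3) = 4.
The 19 across and the 3 down share only 2, so (2,1) = 2.
(2,3) = 13 − 4 = 9 completes the 13 down.
(1,1) = 3 − 2 = 1 completes the 3 down.
(1,2) = 7 − 5 = 2 completes the 7 across.
(2,2) = 19 − 11 = 8 completes the 19 across.

9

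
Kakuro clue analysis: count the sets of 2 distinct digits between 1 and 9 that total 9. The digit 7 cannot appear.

3

2 distinct digits from 1–9 sum between 3 and 17.
Dropping sets that contain 7.
Enumerating: {1,8}, {3,6}, {4,5}.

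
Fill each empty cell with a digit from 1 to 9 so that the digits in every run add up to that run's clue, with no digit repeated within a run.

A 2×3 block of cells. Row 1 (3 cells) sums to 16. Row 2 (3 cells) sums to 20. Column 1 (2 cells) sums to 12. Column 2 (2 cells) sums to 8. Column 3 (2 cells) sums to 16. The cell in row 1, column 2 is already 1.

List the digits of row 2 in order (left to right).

16 in 2 cells must be {7,9}.
(2,2) = 8 − 1 = 7 completes the 8 down.
(2,3) = 9: the only remaining digit allowed by both the 20 across and the 16 down.
(1,3) = 16 − 9 = 7 completes the 16 down.
(2,1) = 20 − 16 = 4 completes the 20 across.
(1,1) = 16 − 8 = 8 completes the 16 across.

4 7 9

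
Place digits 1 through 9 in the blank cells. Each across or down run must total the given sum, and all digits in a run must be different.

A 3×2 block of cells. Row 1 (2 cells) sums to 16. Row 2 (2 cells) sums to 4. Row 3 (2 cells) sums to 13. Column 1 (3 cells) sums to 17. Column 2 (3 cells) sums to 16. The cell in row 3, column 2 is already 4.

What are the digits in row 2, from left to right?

16 in 2 cells must be {7,9}; 4 in 2 cells must be {1,3}.
Given what's placed, (2,2) must be 3 to fit the 4 across and 16 down.
(3,1) = 13 − 4 = 9 completes the 13 across.
Given what's placed, (1,1) must be 7 to fit the 16 across and 17 down.
(1,2) = 16 − 7 = 9 completes the 16 across.
(2,1) = 4 − 3 = 1 completes the 4 across.

1 3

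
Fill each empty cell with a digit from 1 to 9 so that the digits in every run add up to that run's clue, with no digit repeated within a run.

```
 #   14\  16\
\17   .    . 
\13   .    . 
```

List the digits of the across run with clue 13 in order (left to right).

6 7

17 in 2 cells must be {8,9}; 16 in 2 cells must be {7,9}.
The 17 across and the 16 down share only 9, so R1C2 = 9.
R2C2 = 16 − 9 = 7 completes the 16 down.
R1C1 = 17 − 9 = 8 completes the 17 across.
R2C1 = 13 − 7 = 6 completes the 13 across.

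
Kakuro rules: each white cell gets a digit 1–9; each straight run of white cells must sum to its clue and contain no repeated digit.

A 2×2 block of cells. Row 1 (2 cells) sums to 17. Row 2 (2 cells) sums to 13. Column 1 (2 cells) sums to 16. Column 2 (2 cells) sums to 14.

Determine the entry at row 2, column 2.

17 in 2 cells must be {8,9}; 16 in 2 cells must be {7,9}.
The 17 across and the 16 down share only 9, so (1,1) = 9.
(1,2) = 17 − 9 = 8 completes the 17 across.
(2,1) = 16 − 9 = 7 completes the 16 down.
(2,2) = 13 − 7 = 6 completes the 13 across.

6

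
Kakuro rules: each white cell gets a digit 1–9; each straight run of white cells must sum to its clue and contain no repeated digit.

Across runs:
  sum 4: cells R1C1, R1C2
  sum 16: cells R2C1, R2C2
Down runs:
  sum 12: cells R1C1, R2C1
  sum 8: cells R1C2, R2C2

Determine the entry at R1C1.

3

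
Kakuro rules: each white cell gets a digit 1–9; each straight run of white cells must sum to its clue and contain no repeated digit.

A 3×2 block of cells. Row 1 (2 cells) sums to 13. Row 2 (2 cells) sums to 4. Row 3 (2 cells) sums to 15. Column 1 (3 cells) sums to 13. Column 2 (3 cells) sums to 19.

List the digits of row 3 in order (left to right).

8, 7

4 in 2 cells must be {1,3}.
The 4 across and the 19 down share only 3, so (2,2) = 3.
(2,1) = 4 − 3 = 1 completes the 4 across.
Nothing is forced directly, so branch on (1,2), whose candidates are 7 or 9. If (1,2) = 7: then (1,1) would have to be in {6} for the 13 across but in {3,4,5,7,8,9} for the 13 down — contradiction. So (1,2) = 9.
(1,1) = 13 − 9 = 4 completes the 13 across.
(3,1) = 13 − 5 = 8 completes the 13 down.
(3,2) = 15 − 8 = 7 completes the 15 across.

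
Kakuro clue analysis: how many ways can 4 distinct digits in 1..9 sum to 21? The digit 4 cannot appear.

6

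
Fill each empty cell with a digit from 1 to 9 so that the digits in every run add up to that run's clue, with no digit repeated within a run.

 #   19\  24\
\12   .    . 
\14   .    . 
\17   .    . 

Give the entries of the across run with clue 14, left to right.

6 8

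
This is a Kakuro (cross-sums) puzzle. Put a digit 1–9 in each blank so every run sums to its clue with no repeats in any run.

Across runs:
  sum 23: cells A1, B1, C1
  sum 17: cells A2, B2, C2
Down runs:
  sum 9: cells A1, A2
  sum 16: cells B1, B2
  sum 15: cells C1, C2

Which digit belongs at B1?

23 in 3 cells must be {6,8,9}; 16 in 2 cells must be {7,9}.
The 23 across and the 16 down share only 9, so B1 = 9.
B2 = 16 − 9 = 7 completes the 16 down.
Nothing is forced directly, so branch on A1, whose candidates are 6 or 8. If A1 = 6: that forces C1 = 8, after which A2 would have to be in {1,2,4,6,8,9} for the 17 across but in {3} for the 9 down — contradiction. So A1 = 8.
C1 = 23 − 17 = 6 completes the 23 across.
A2 = 9 − 8 = 1 completes the 9 down.
C2 = 17 − 8 = 9 completes the 17 across.

9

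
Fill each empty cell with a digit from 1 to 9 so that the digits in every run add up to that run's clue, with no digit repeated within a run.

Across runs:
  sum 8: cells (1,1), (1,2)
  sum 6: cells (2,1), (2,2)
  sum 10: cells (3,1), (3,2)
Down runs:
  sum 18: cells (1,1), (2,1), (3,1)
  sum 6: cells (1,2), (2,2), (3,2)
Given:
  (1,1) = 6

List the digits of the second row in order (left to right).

5, 1

6 in 3 cells must be {1,2,3}.
(1,2) = 8 − 6 = 2 completes the 8 across.
(2,2) = 1: the only remaining digit allowed by both the 6 across and the 6 down.
(3,2) = 6 − 3 = 3 completes the 6 down.
(2,1) = 6 − 1 = 5 completes the 6 across.
(3,1) = 10 − 3 = 7 completes the 10 across.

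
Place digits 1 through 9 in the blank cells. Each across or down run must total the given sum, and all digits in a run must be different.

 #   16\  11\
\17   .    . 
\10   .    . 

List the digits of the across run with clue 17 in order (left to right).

17 in 2 cells must be {8,9}; 16 in 2 cells must be {7,9}.
The 17 across and the 16 down share only 9, so R1C1 = 9.
R1C2 = 17 − 9 = 8 completes the 17 across.
R2C1 = 16 − 9 = 7 completes the 16 down.
R2C2 = 10 − 7 = 3 completes the 10 across.

9 8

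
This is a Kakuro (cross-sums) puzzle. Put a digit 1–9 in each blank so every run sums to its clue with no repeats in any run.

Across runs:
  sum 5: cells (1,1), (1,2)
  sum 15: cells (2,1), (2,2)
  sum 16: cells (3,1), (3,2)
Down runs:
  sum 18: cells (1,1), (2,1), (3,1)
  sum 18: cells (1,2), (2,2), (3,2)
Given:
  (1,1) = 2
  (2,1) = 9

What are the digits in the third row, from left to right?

16 in 2 cells must be {7,9}.
(1,2) = 5 − 2 = 3 completes the 5 across.
(2,2) = 15 − 9 = 6 completes the 15 across.
(3,1) = 18 − 11 = 7 completes the 18 down.
(3,2) = 16 − 7 = 9 completes the 16 across.

7, 9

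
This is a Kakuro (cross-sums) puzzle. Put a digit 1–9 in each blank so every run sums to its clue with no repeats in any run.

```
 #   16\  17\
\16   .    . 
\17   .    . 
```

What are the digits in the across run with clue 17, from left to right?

9 8

16 in 2 cells must be {7,9}; 17 in 2 cells must be {8,9}.
The 16 across and the 17 down share only 9, so R1C2 = 9.
The 17 across and the 16 down share only 9, so R2C1 = 9.
R2C2 = 17 − 9 = 8 completes the 17 across.
R1C1 = 16 − 9 = 7 completes the 16 across.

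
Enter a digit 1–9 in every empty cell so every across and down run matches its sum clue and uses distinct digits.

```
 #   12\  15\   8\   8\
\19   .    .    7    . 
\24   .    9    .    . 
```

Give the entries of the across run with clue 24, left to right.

R1C2 = 15 − 9 = 6 completes the 15 down.
R2C3 = 8 − 7 = 1 completes the 8 down.
R2C4 = 6: the only remaining digit allowed by both the 24 across and the 8 down.
R1C4 = 8 − 6 = 2 completes the 8 down.
R2C1 = 24 − 16 = 8 completes the 24 across.
R1C1 = 19 − 15 = 4 completes the 19 across.

8 9 1 6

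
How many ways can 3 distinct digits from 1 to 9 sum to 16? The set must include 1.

2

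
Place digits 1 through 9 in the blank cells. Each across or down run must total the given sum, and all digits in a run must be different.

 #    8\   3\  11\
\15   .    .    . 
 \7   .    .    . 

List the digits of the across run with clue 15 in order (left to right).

6 2 7

7 in 3 cells must be {1,2,4}; 3 in 2 cells must be {1,2}.
Nothing is forced directly, so branch on R1C2, whose candidates are 1 or 2. If R1C2 = 1: that forces R2C2 = 2, R2C3 = 4, after which R1C3 would have to be in {5,6,8,9} for the 15 across but in {7} for the 11 down — contradiction. So R1C2 = 2.
R2C2 = 3 − 2 = 1 completes the 3 down.
Given what's placed, R2C1 must be 2 to fit the 7 across and 8 down.
R2C3 = 7 − 3 = 4 completes the 7 across.
R1C1 = 8 − 2 = 6 completes the 8 down.
R1C3 = 15 − 8 = 7 completes the 15 across.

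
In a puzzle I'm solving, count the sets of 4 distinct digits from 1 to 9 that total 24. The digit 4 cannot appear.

4 distinct digits from 1–9 sum between 10 and 30.
Dropping sets that contain 4.
Enumerating: {1,6,8,9}, {2,5,8,9}, {2,6,7,9}, {3,5,7,9}, {3,6,7,8}.

5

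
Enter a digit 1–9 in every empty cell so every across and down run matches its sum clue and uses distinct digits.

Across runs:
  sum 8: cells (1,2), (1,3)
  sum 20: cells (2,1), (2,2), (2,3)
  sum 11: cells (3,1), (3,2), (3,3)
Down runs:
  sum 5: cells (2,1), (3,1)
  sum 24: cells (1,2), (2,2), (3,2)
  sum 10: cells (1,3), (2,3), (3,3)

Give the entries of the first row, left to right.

24 in 3 cells must be {7,8,9}.
Only 7 fits (1,2) under both its across sum 8 and down sum 24.
(1,3) = 8 − 7 = 1 completes the 8 across.

7 1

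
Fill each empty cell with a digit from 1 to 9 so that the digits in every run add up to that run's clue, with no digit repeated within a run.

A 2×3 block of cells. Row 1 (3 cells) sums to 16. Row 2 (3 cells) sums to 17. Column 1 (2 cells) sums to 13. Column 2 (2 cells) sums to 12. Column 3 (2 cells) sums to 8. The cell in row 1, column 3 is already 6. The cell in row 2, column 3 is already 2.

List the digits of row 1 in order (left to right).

7 3 6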